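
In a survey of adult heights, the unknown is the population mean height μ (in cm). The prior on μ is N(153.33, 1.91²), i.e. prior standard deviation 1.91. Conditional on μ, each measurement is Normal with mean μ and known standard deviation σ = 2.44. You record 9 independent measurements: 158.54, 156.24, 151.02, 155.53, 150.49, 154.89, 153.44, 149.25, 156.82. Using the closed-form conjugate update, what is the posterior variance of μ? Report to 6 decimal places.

0.559971

For Normal data with known variance σ², a Normal(μ₀, σ₀²) prior on μ is conjugate. Posterior precision = 1/σ₀² + n/σ²; posterior mean is the precision-weighted average of μ₀ and x̄.
σ₀² = 1.91² = 3.6481, σ² = 2.44² = 5.9536; σ² + n·σ₀² = 5.9536 + 9·3.6481 = 38.7865.
Posterior precision = 1/σ₀² + n/σ² = 1/3.6481 + 9/5.9536 = (σ² + n·σ₀²)/(σ₀²σ²) = 38.7865/(3.6481·5.9536); posterior variance σₙ² = σ₀²σ²/(σ² + n·σ₀²) = 3.6481·5.9536/38.7865 = 0.559971.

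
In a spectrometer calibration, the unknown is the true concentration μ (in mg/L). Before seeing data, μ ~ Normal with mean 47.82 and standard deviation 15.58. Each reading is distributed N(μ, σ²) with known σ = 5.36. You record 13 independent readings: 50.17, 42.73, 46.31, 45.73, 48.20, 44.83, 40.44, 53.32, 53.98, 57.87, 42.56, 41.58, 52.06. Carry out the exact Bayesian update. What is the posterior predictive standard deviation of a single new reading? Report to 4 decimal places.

5.5605

For Normal data with known variance σ², a Normal(μ₀, σ₀²) prior on μ is conjugate. Posterior precision = 1/σ₀² + n/σ²; posterior mean is the precision-weighted average of μ₀ and x̄.
σ₀² = 15.58² = 242.7364, σ² = 5.36² = 28.7296; σ² + n·σ₀² = 28.7296 + 13·242.7364 = 3184.3028.
Posterior precision = 1/σ₀² + n/σ² = 1/242.7364 + 13/28.7296 = (σ² + n·σ₀²)/(σ₀²σ²) = 3184.3028/(242.7364·28.7296); posterior variance σₙ² = σ₀²σ²/(σ² + n·σ₀²) = 242.7364·28.7296/3184.3028 = 2.190030.
Predictive variance for one new observation = σₙ² + σ² = 242.7364·28.7296/3184.3028 + 28.7296 = σ²·(σ₀² + 3184.3028)/3184.3028 = 28.7296·3427.0392/3184.3028 = 30.919630; SD = √(28.7296·3427.0392/3184.3028) = 5.5605.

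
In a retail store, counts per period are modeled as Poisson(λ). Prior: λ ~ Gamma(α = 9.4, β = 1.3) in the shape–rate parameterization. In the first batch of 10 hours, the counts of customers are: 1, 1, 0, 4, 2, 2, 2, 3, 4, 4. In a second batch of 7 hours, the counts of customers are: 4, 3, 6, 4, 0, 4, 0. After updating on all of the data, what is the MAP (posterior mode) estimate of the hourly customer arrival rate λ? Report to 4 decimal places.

2.8634

With a Gamma(shape α, rate β) prior, the Poisson likelihood is conjugate: the posterior is Gamma(α + ΣXᵢ, β + n).
Batch 1: sum of counts S = 23 over n = 10 hours.
After batch 1: Gamma(α+S, β+n) = Gamma(9.4+23, 1.3+10) = Gamma(32.4, 11.3).
Batch 2: sum of counts S = 21 over n = 7 hours.
After batch 2: Gamma(α+S, β+n) = Gamma(32.4+21, 11.3+7) = Gamma(53.4, 18.3).
Mode of Gamma(α,β) for α≥1 is (α−1)/β = 52.4/18.3 = 2.8634.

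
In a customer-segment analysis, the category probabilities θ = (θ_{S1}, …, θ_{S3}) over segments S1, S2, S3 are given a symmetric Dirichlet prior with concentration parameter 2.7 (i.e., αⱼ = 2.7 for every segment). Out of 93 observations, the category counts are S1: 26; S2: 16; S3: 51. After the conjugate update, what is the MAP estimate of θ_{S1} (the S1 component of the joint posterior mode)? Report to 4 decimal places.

The Dirichlet prior is conjugate to the Multinomial likelihood: each posterior αⱼ = prior αⱼ + observed count nⱼ.
Posterior concentration: (28.7, 18.7, 53.7), total = 101.1.
Joint mode component: (α_{S1}−1)/(Σα−K) = 27.7/98.1 = 0.2824.

0.2824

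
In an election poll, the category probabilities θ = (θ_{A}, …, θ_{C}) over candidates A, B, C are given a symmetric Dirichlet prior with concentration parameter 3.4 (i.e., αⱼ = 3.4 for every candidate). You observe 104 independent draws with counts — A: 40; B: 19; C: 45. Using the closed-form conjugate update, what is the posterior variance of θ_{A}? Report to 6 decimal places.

The Dirichlet prior is conjugate to the Multinomial likelihood: each posterior αⱼ = prior αⱼ + observed count nⱼ.
Posterior concentration: (43.4, 22.4, 48.4), total = 114.2.
Var[θ_j] = α_j(Σα−α_j)/((Σα)²(Σα+1)) = 43.4·70.8/(114.2²·115.2) = 0.002045.

0.002045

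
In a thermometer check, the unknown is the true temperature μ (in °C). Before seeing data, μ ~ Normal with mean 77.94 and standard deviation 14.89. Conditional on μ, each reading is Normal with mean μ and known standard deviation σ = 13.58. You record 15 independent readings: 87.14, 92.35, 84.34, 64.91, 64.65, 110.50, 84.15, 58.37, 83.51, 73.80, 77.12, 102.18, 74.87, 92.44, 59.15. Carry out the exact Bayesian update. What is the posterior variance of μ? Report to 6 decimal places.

11.648492

For Normal data with known variance σ², a Normal(μ₀, σ₀²) prior on μ is conjugate. Posterior precision = 1/σ₀² + n/σ²; posterior mean is the precision-weighted average of μ₀ and x̄.
σ₀² = 14.89² = 221.7121, σ² = 13.58² = 184.4164; σ² + n·σ₀² = 184.4164 + 15·221.7121 = 3510.0979.
Posterior precision = 1/σ₀² + n/σ² = 1/221.7121 + 15/184.4164 = (σ² + n·σ₀²)/(σ₀²σ²) = 3510.0979/(221.7121·184.4164); posterior variance σₙ² = σ₀²σ²/(σ² + n·σ₀²) = 221.7121·184.4164/3510.0979 = 11.648492.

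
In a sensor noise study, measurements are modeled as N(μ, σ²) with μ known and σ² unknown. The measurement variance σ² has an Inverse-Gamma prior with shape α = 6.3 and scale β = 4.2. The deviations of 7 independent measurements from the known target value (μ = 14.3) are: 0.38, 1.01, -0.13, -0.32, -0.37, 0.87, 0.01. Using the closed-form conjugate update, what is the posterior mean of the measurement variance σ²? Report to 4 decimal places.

0.6010

With known mean μ and an Inverse-Gamma(α, β) prior on σ², the Normal likelihood is conjugate: posterior is Inv-Gamma(α + n/2, β + Σ(xᵢ−μ)²/2).
Σ(xᵢ−μ)² = (0.38)² + (1.01)² + (-0.13)² + (-0.32)² + (-0.37)² + (0.87)² + (0.01)² = 2.1777.
Posterior: Inv-Gamma(6.3 + 7/2, 4.2 + 2.1777/2) = Inv-Gamma(9.80, 5.28885).
E[σ²|data] = β/(α−1) = 5.28885/8.80 = 0.6010.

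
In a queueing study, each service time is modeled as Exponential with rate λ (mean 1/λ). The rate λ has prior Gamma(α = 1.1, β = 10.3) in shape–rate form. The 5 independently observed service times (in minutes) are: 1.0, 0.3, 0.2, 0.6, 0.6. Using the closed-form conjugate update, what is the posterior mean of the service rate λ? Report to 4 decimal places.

With a Gamma(shape α, rate β) prior on the exponential rate λ, the posterior after n observations with total T = Σxᵢ is Gamma(α+n, β+T).
Sum of observations T = 2.7 minutes; n = 5.
Posterior: Gamma(1.1+5, 10.3+2.7) = Gamma(6.1, 13.0).
Posterior mean of λ = α/β = 6.1/13.0 = 0.4692.

0.4692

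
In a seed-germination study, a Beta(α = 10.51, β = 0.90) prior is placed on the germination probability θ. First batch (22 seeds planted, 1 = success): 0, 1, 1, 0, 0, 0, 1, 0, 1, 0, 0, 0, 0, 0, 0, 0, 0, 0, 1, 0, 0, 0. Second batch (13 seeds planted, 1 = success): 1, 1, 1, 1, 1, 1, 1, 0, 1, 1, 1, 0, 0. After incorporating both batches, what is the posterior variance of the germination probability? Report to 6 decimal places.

0.005221

The Beta prior is conjugate to a Binomial/Bernoulli likelihood; the update adds successes to α and failures to β.
After batch 1: Beta(10.51+5, 0.90+17) = Beta(15.51, 17.90).
After batch 2: Beta(15.51+10, 17.90+3) = Beta(25.51, 20.90).
Var = αβ/((α+β)²(α+β+1)) = 25.51·20.90/(46.41²·47.41) = 0.005221.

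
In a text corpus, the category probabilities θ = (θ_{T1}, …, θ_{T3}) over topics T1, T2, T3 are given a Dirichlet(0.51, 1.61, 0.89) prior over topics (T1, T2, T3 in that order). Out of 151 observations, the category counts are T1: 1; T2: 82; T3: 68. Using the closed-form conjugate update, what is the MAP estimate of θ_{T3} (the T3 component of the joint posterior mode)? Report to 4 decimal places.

0.4496

The Dirichlet prior is conjugate to the Multinomial likelihood: each posterior αⱼ = prior αⱼ + observed count nⱼ.
Posterior concentration: (1.51, 83.61, 68.89), total = 154.01.
Joint mode component: (α_{T3}−1)/(Σα−K) = 67.89/151.01 = 0.4496.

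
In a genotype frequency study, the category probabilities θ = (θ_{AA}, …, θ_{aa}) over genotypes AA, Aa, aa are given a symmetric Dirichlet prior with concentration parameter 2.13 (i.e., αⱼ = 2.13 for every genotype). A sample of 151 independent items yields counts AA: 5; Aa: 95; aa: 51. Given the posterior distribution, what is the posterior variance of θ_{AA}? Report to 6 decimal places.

The Dirichlet prior is conjugate to the Multinomial likelihood: each posterior αⱼ = prior αⱼ + observed count nⱼ.
Posterior concentration: (7.13, 97.13, 53.13), total = 157.39.
Var[θ_j] = α_j(Σα−α_j)/((Σα)²(Σα+1)) = 7.13·150.26/(157.39²·158.39) = 0.000273.

0.000273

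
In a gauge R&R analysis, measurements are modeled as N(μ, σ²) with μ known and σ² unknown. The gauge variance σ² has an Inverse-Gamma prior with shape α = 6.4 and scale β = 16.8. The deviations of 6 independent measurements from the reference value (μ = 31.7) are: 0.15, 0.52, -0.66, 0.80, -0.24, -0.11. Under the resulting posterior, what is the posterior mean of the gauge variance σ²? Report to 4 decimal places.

2.0856

With known mean μ and an Inverse-Gamma(α, β) prior on σ², the Normal likelihood is conjugate: posterior is Inv-Gamma(α + n/2, β + Σ(xᵢ−μ)²/2).
Σ(xᵢ−μ)² = (0.15)² + (0.52)² + (-0.66)² + (0.80)² + (-0.24)² + (-0.11)² = 1.4382.
Posterior: Inv-Gamma(6.4 + 6/2, 16.8 + 1.4382/2) = Inv-Gamma(9.40, 17.51910).
E[σ²|data] = β/(α−1) = 17.51910/8.40 = 2.0856.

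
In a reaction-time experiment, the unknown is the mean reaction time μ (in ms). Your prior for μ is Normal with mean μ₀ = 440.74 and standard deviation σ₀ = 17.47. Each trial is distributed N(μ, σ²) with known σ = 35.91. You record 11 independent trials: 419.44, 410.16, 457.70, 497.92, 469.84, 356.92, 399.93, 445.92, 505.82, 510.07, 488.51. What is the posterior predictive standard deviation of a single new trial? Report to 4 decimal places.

37.0705

For Normal data with known variance σ², a Normal(μ₀, σ₀²) prior on μ is conjugate. Posterior precision = 1/σ₀² + n/σ²; posterior mean is the precision-weighted average of μ₀ and x̄.
σ₀² = 17.47² = 305.2009, σ² = 35.91² = 1289.5281; σ² + n·σ₀² = 1289.5281 + 11·305.2009 = 4646.738.
Posterior precision = 1/σ₀² + n/σ² = 1/305.2009 + 11/1289.5281 = (σ² + n·σ₀²)/(σ₀²σ²) = 4646.738/(305.2009·1289.5281); posterior variance σₙ² = σ₀²σ²/(σ² + n·σ₀²) = 305.2009·1289.5281/4646.738 = 84.697079.
Predictive variance for one new observation = σₙ² + σ² = 305.2009·1289.5281/4646.738 + 1289.5281 = σ²·(σ₀² + 4646.738)/4646.738 = 1289.5281·4951.9389/4646.738 = 1374.225179; SD = √(1289.5281·4951.9389/4646.738) = 37.0705.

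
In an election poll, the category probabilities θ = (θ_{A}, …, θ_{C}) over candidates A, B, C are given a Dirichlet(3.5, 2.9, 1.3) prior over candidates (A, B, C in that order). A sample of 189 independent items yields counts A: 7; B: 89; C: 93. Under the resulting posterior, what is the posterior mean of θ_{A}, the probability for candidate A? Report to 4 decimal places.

0.0534

The Dirichlet prior is conjugate to the Multinomial likelihood: each posterior αⱼ = prior αⱼ + observed count nⱼ.
Posterior concentration: (10.5, 91.9, 94.3), total = 196.7.
E[θ_{A}|data] = α_{A}/Σα = 10.5/196.7 = 0.0534.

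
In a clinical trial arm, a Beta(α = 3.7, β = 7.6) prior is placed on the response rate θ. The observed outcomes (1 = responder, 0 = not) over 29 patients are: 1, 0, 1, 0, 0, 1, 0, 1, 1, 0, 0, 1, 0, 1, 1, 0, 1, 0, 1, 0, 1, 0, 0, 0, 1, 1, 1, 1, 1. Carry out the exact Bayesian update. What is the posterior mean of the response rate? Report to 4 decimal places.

The Beta prior is conjugate to a Binomial/Bernoulli likelihood; the update adds successes to α and failures to β.
Posterior: Beta(α+k, β+n−k) = Beta(3.7+16, 7.6+13) = Beta(19.7, 20.6).
Posterior mean = α/(α+β) = 19.7/40.3 = 0.4888.

0.4888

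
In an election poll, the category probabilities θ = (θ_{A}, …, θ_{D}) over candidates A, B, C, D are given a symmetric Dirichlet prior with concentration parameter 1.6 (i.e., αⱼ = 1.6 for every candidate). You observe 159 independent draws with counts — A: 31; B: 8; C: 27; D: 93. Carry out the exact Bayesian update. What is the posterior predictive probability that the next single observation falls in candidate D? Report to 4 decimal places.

The Dirichlet prior is conjugate to the Multinomial likelihood: each posterior αⱼ = prior αⱼ + observed count nⱼ.
Posterior concentration: (32.6, 9.6, 28.6, 94.6), total = 165.4.
P(next = D | data) = α_{D}/Σα = 0.5719.

0.5719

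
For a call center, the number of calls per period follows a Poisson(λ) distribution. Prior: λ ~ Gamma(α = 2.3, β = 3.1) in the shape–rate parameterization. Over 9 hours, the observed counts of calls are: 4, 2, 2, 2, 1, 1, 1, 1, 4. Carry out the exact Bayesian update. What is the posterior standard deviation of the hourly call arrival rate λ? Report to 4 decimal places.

With a Gamma(shape α, rate β) prior, the Poisson likelihood is conjugate: the posterior is Gamma(α + ΣXᵢ, β + n).
Sum of counts S = 18 over n = 9 hours.
Posterior: Gamma(α+S, β+n) = Gamma(2.3+18, 3.1+9) = Gamma(20.3, 12.1).
SD = √α/β = √20.3/12.1 = 0.3724.

0.3724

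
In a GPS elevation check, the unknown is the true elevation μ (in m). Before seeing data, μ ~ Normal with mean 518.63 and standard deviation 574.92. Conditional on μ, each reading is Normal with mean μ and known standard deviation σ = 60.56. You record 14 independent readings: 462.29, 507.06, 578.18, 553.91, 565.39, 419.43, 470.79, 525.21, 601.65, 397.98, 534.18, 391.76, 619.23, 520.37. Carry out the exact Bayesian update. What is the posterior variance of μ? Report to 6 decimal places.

For Normal data with known variance σ², a Normal(μ₀, σ₀²) prior on μ is conjugate. Posterior precision = 1/σ₀² + n/σ²; posterior mean is the precision-weighted average of μ₀ and x̄.
σ₀² = 574.92² = 330533.0064, σ² = 60.56² = 3667.5136; σ² + n·σ₀² = 3667.5136 + 14·330533.0064 = 4631129.6032.
Posterior precision = 1/σ₀² + n/σ² = 1/330533.0064 + 14/3667.5136 = (σ² + n·σ₀²)/(σ₀²σ²) = 4631129.6032/(330533.0064·3667.5136); posterior variance σₙ² = σ₀²σ²/(σ² + n·σ₀²) = 330533.0064·3667.5136/4631129.6032 = 261.757800.

261.757800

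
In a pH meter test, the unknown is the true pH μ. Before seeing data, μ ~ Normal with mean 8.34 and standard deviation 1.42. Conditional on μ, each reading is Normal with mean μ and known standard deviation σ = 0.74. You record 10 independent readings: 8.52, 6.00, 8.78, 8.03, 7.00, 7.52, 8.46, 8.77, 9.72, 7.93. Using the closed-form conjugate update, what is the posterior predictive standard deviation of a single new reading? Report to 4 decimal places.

For Normal data with known variance σ², a Normal(μ₀, σ₀²) prior on μ is conjugate. Posterior precision = 1/σ₀² + n/σ²; posterior mean is the precision-weighted average of μ₀ and x̄.
σ₀² = 1.42² = 2.0164, σ² = 0.74² = 0.5476; σ² + n·σ₀² = 0.5476 + 10·2.0164 = 20.7116.
Posterior precision = 1/σ₀² + n/σ² = 1/2.0164 + 10/0.5476 = (σ² + n·σ₀²)/(σ₀²σ²) = 20.7116/(2.0164·0.5476); posterior variance σₙ² = σ₀²σ²/(σ² + n·σ₀²) = 2.0164·0.5476/20.7116 = 0.053312.
Predictive variance for one new observation = σₙ² + σ² = 2.0164·0.5476/20.7116 + 0.5476 = σ²·(σ₀² + 20.7116)/20.7116 = 0.5476·22.728/20.7116 = 0.600912; SD = √(0.5476·22.728/20.7116) = 0.7752.

0.7752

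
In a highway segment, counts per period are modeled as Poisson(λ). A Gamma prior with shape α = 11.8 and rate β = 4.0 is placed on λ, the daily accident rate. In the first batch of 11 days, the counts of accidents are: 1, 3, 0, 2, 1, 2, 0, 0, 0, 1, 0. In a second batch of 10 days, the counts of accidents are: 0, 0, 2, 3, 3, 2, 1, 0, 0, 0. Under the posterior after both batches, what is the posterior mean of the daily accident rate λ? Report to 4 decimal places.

1.3120

With a Gamma(shape α, rate β) prior, the Poisson likelihood is conjugate: the posterior is Gamma(α + ΣXᵢ, β + n).
Batch 1: sum of counts S = 10 over n = 11 days.
After batch 1: Gamma(α+S, β+n) = Gamma(11.8+10, 4.0+11) = Gamma(21.8, 15.0).
Batch 2: sum of counts S = 11 over n = 10 days.
After batch 2: Gamma(α+S, β+n) = Gamma(21.8+11, 15.0+10) = Gamma(32.8, 25.0).
Posterior mean = α/β = 32.8/25.0 = 1.3120.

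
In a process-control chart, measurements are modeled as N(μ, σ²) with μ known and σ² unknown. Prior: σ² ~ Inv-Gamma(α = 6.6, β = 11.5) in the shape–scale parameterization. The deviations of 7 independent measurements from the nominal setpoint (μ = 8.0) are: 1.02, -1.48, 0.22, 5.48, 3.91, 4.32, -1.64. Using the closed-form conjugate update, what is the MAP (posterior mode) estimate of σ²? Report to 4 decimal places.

4.1869

With known mean μ and an Inverse-Gamma(α, β) prior on σ², the Normal likelihood is conjugate: posterior is Inv-Gamma(α + n/2, β + Σ(xᵢ−μ)²/2).
Σ(xᵢ−μ)² = (1.02)² + (-1.48)² + (0.22)² + (5.48)² + (3.91)² + (4.32)² + (-1.64)² = 69.9497.
Posterior: Inv-Gamma(6.6 + 7/2, 11.5 + 69.9497/2) = Inv-Gamma(10.10, 46.47485).
Mode = β/(α+1) = 46.47485/11.10 = 4.1869.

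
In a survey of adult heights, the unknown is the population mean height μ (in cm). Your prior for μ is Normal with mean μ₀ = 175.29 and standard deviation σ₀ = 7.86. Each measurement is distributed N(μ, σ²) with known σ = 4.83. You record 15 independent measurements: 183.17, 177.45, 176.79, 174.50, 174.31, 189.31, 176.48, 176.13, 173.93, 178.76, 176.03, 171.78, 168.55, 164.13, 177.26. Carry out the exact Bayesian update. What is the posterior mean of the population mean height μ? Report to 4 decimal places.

For Normal data with known variance σ², a Normal(μ₀, σ₀²) prior on μ is conjugate. Posterior precision = 1/σ₀² + n/σ²; posterior mean is the precision-weighted average of μ₀ and x̄.
Σxᵢ = 183.17 + 177.45 + 176.79 + 174.50 + 174.31 + 189.31 + 176.48 + 176.13 + 173.93 + 178.76 + 176.03 + 171.78 + 168.55 + 164.13 + 177.26 = 2638.58, so n·x̄ = 2638.58.
σ₀² = 7.86² = 61.7796, σ² = 4.83² = 23.3289; σ² + n·σ₀² = 23.3289 + 15·61.7796 = 950.0229.
Posterior mean = (μ₀/σ₀² + n·x̄/σ²)/(1/σ₀² + n/σ²) = (σ²·μ₀ + σ₀²·n·x̄)/(σ² + n·σ₀²) = (23.3289·175.29 + 61.7796·2638.58)/950.0229 = 167099.739849/950.0229 = 175.8902.

175.8902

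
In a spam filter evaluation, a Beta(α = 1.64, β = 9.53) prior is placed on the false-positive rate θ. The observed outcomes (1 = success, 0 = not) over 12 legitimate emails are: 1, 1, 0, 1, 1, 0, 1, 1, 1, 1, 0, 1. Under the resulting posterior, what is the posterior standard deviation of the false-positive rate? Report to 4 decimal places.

0.1014

The Beta prior is conjugate to a Binomial/Bernoulli likelihood; the update adds successes to α and failures to β.
Posterior: Beta(α+k, β+n−k) = Beta(1.64+9, 9.53+3) = Beta(10.64, 12.53).
Var = αβ/((α+β)²(α+β+1)) = 10.64·12.53/(23.17²·24.17) = 0.01027458; SD = √0.01027458 = 0.1014.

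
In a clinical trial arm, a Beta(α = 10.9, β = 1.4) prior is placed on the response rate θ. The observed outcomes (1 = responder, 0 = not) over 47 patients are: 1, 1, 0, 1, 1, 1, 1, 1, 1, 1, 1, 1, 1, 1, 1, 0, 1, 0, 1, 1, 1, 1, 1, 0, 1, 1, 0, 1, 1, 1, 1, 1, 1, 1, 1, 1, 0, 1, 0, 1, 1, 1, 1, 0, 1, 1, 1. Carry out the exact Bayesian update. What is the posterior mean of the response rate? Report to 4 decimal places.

The Beta prior is conjugate to a Binomial/Bernoulli likelihood; the update adds successes to α and failures to β.
Posterior: Beta(α+k, β+n−k) = Beta(10.9+39, 1.4+8) = Beta(49.9, 9.4).
Posterior mean = α/(α+β) = 49.9/59.3 = 0.8415.

0.8415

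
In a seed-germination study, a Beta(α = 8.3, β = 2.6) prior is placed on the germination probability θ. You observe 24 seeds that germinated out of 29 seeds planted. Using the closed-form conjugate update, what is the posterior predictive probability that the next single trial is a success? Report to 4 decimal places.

0.8095

The Beta prior is conjugate to a Binomial/Bernoulli likelihood; the update adds successes to α and failures to β.
Posterior: Beta(α+k, β+n−k) = Beta(8.3+24, 2.6+5) = Beta(32.3, 7.6).
For a single future Bernoulli trial, P(success | data) = α/(α+β) = 0.8095.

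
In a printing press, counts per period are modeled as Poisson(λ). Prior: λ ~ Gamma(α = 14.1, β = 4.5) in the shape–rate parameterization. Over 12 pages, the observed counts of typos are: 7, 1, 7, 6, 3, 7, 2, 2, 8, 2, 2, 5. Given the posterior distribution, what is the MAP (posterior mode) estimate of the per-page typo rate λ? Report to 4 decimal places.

With a Gamma(shape α, rate β) prior, the Poisson likelihood is conjugate: the posterior is Gamma(α + ΣXᵢ, β + n).
Sum of counts S = 52 over n = 12 pages.
Posterior: Gamma(α+S, β+n) = Gamma(14.1+52, 4.5+12) = Gamma(66.1, 16.5).
Mode of Gamma(α,β) for α≥1 is (α−1)/β = 65.1/16.5 = 3.9455.

3.9455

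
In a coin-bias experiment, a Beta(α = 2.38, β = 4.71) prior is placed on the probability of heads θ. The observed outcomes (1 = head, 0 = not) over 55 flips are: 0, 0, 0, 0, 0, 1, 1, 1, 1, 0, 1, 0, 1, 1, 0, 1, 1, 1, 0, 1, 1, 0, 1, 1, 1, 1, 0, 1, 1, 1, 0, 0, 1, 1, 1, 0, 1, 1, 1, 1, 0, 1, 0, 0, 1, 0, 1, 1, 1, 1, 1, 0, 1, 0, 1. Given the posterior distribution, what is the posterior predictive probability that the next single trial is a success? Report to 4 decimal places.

0.6020

The Beta prior is conjugate to a Binomial/Bernoulli likelihood; the update adds successes to α and failures to β.
Posterior: Beta(α+k, β+n−k) = Beta(2.38+35, 4.71+20) = Beta(37.38, 24.71).
For a single future Bernoulli trial, P(success | data) = α/(α+β) = 0.6020.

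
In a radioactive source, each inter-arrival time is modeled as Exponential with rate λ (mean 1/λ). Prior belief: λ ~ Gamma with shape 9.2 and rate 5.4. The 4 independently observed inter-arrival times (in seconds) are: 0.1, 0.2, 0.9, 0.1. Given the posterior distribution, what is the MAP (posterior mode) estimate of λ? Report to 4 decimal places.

With a Gamma(shape α, rate β) prior on the exponential rate λ, the posterior after n observations with total T = Σxᵢ is Gamma(α+n, β+T).
Sum of observations T = 1.3 seconds; n = 4.
Posterior: Gamma(9.2+4, 5.4+1.3) = Gamma(13.2, 6.7).
Mode = (α−1)/β = 1.8209.

1.8209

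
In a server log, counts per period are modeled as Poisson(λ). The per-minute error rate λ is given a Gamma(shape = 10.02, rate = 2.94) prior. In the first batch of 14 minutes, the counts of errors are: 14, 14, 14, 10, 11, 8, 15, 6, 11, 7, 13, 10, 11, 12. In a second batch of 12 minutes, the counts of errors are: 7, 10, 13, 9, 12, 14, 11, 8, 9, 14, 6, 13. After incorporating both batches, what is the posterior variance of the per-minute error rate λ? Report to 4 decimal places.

With a Gamma(shape α, rate β) prior, the Poisson likelihood is conjugate: the posterior is Gamma(α + ΣXᵢ, β + n).
Batch 1: sum of counts S = 156 over n = 14 minutes.
After batch 1: Gamma(α+S, β+n) = Gamma(10.02+156, 2.94+14) = Gamma(166.02, 16.94).
Batch 2: sum of counts S = 126 over n = 12 minutes.
After batch 2: Gamma(α+S, β+n) = Gamma(166.02+126, 16.94+12) = Gamma(292.02, 28.94).
Var = α/β² = 292.02/28.94² = 0.3487.

0.3487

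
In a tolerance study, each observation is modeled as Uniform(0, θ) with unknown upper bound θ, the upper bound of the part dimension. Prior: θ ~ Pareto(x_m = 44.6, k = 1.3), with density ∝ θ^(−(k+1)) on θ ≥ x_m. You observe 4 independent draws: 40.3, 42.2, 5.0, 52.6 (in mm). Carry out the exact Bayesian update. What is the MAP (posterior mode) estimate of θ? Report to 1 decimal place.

52.6

A Pareto(scale x_m, shape k) prior on the upper bound θ of Uniform(0, θ) is conjugate: posterior is Pareto(max(x_m, max xᵢ), k + n).
Sample maximum = 52.6; prior scale x_m = 44.6 → posterior scale = max = 52.6.
Posterior shape = 1.3 + 4 = 5.3.
The Pareto density is decreasing on [x_m, ∞), so the mode is x_m = 52.6.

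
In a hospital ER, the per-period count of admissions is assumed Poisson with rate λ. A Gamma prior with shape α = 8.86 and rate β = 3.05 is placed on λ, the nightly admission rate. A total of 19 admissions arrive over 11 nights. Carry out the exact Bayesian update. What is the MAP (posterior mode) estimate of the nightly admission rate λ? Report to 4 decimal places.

1.9117

With a Gamma(shape α, rate β) prior, the Poisson likelihood is conjugate: the posterior is Gamma(α + ΣXᵢ, β + n).
Posterior: Gamma(α+S, β+n) = Gamma(8.86+19, 3.05+11) = Gamma(27.86, 14.05).
Mode of Gamma(α,β) for α≥1 is (α−1)/β = 26.86/14.05 = 1.9117.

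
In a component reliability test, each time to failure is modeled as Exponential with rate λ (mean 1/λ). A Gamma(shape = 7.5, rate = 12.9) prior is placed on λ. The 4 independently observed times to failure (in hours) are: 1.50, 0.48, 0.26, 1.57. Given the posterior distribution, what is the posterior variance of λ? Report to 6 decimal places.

With a Gamma(shape α, rate β) prior on the exponential rate λ, the posterior after n observations with total T = Σxᵢ is Gamma(α+n, β+T).
Sum of observations T = 3.81 hours; n = 4.
Posterior: Gamma(7.5+4, 12.9+3.81) = Gamma(11.5, 16.71).
Var = α/β² = 0.041186.

0.041186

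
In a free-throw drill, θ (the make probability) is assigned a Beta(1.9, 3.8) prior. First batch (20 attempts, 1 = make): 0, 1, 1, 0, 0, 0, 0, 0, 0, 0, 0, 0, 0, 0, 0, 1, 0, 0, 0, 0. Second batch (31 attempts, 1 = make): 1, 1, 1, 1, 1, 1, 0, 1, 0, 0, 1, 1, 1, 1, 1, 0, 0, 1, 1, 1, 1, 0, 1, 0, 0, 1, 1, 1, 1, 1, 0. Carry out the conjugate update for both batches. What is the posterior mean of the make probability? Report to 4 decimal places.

0.4744

The Beta prior is conjugate to a Binomial/Bernoulli likelihood; the update adds successes to α and failures to β.
After batch 1: Beta(1.9+3, 3.8+17) = Beta(4.9, 20.8).
After batch 2: Beta(4.9+22, 20.8+9) = Beta(26.9, 29.8).
Posterior mean = α/(α+β) = 26.9/56.7 = 0.4744.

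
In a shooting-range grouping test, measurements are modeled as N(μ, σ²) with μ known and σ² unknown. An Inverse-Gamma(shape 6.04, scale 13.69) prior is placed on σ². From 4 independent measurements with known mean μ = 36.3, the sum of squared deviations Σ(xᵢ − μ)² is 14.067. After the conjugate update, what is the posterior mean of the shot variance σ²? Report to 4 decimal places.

2.9437

With known mean μ and an Inverse-Gamma(α, β) prior on σ², the Normal likelihood is conjugate: posterior is Inv-Gamma(α + n/2, β + Σ(xᵢ−μ)²/2).
Posterior: Inv-Gamma(6.04 + 4/2, 13.69 + 14.067/2) = Inv-Gamma(8.04, 20.7235).
E[σ²|data] = β/(α−1) = 20.7235/7.04 = 2.9437.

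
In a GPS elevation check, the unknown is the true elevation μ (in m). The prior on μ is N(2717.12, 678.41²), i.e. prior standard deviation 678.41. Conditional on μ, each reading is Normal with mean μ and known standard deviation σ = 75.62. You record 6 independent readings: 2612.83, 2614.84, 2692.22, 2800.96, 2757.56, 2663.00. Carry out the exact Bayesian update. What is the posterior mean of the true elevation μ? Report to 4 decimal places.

2690.2906

For Normal data with known variance σ², a Normal(μ₀, σ₀²) prior on μ is conjugate. Posterior precision = 1/σ₀² + n/σ²; posterior mean is the precision-weighted average of μ₀ and x̄.
Σxᵢ = 2612.83 + 2614.84 + 2692.22 + 2800.96 + 2757.56 + 2663.00 = 16141.41, so n·x̄ = 16141.41.
σ₀² = 678.41² = 460240.1281, σ² = 75.62² = 5718.3844; σ² + n·σ₀² = 5718.3844 + 6·460240.1281 = 2767159.153.
Posterior mean = (μ₀/σ₀² + n·x̄/σ²)/(1/σ₀² + n/σ²) = (σ²·μ₀ + σ₀²·n·x̄)/(σ² + n·σ₀²) = (5718.3844·2717.12 + 460240.1281·16141.41)/2767159.153 = 7444462142.735549/2767159.153 = 2690.2906.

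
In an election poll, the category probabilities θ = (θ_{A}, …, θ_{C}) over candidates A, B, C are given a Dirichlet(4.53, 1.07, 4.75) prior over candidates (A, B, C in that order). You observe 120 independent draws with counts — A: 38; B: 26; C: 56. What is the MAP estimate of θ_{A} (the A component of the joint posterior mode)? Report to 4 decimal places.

0.3261

The Dirichlet prior is conjugate to the Multinomial likelihood: each posterior αⱼ = prior αⱼ + observed count nⱼ.
Posterior concentration: (42.53, 27.07, 60.75), total = 130.35.
Joint mode component: (α_{A}−1)/(Σα−K) = 41.53/127.35 = 0.3261.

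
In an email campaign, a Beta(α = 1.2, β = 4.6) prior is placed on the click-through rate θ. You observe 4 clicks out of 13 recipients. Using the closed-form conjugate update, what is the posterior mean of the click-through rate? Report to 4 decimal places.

The Beta prior is conjugate to a Binomial/Bernoulli likelihood; the update adds successes to α and failures to β.
Posterior: Beta(α+k, β+n−k) = Beta(1.2+4, 4.6+9) = Beta(5.2, 13.6).
Posterior mean = α/(α+β) = 5.2/18.8 = 0.2766.

0.2766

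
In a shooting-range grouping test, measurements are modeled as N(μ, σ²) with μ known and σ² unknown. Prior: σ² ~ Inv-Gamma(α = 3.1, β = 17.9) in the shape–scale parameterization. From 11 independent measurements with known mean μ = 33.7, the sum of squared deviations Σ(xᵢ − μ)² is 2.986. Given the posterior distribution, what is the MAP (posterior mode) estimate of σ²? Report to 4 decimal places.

2.0201

With known mean μ and an Inverse-Gamma(α, β) prior on σ², the Normal likelihood is conjugate: posterior is Inv-Gamma(α + n/2, β + Σ(xᵢ−μ)²/2).
Posterior: Inv-Gamma(3.1 + 11/2, 17.9 + 2.986/2) = Inv-Gamma(8.60, 19.3930).
Mode = β/(α+1) = 19.3930/9.60 = 2.0201.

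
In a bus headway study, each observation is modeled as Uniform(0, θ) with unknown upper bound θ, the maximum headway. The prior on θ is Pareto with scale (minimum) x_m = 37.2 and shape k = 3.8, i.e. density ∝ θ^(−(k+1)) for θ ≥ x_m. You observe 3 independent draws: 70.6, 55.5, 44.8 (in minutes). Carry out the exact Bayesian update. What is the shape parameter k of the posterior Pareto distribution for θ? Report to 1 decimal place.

6.8

A Pareto(scale x_m, shape k) prior on the upper bound θ of Uniform(0, θ) is conjugate: posterior is Pareto(max(x_m, max xᵢ), k + n).
Sample maximum = 70.6; prior scale x_m = 37.2 → posterior scale = max = 70.6.
Posterior shape = 3.8 + 3 = 6.8.
Posterior shape k = 6.8.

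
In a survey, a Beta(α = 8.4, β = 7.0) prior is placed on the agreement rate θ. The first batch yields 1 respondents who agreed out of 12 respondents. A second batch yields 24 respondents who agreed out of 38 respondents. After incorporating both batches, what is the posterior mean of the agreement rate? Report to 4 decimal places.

The Beta prior is conjugate to a Binomial/Bernoulli likelihood; the update adds successes to α and failures to β.
After batch 1: Beta(8.4+1, 7.0+11) = Beta(9.4, 18.0).
After batch 2: Beta(9.4+24, 18.0+14) = Beta(33.4, 32.0).
Posterior mean = α/(α+β) = 33.4/65.4 = 0.5107.

0.5107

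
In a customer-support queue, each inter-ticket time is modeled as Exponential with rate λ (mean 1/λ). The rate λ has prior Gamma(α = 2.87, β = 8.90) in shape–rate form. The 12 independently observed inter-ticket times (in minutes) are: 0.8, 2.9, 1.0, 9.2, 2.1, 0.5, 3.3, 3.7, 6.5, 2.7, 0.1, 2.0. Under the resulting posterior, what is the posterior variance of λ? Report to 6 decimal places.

0.007787

With a Gamma(shape α, rate β) prior on the exponential rate λ, the posterior after n observations with total T = Σxᵢ is Gamma(α+n, β+T).
Sum of observations T = 34.8 minutes; n = 12.
Posterior: Gamma(2.87+12, 8.90+34.8) = Gamma(14.87, 43.70).
Var = α/β² = 0.007787.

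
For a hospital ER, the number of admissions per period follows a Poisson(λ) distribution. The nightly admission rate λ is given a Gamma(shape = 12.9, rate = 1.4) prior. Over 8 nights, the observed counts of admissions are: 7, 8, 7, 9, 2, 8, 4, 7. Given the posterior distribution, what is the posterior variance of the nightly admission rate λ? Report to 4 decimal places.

0.7345

With a Gamma(shape α, rate β) prior, the Poisson likelihood is conjugate: the posterior is Gamma(α + ΣXᵢ, β + n).
Sum of counts S = 52 over n = 8 nights.
Posterior: Gamma(α+S, β+n) = Gamma(12.9+52, 1.4+8) = Gamma(64.9, 9.4).
Var = α/β² = 64.9/9.4² = 0.7345.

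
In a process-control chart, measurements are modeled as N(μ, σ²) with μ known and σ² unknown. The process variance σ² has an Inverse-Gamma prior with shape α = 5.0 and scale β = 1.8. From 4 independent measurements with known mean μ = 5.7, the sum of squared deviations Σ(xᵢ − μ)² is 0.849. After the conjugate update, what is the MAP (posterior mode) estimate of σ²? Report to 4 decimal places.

0.2781

With known mean μ and an Inverse-Gamma(α, β) prior on σ², the Normal likelihood is conjugate: posterior is Inv-Gamma(α + n/2, β + Σ(xᵢ−μ)²/2).
Posterior: Inv-Gamma(5.0 + 4/2, 1.8 + 0.849/2) = Inv-Gamma(7.00, 2.2245).
Mode = β/(α+1) = 2.2245/8.00 = 0.2781.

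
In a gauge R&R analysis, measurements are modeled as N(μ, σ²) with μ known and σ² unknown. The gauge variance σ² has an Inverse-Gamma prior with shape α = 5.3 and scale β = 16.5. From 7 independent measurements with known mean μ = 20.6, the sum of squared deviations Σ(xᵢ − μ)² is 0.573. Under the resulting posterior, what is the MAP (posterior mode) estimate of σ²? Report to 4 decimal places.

1.7129

With known mean μ and an Inverse-Gamma(α, β) prior on σ², the Normal likelihood is conjugate: posterior is Inv-Gamma(α + n/2, β + Σ(xᵢ−μ)²/2).
Posterior: Inv-Gamma(5.3 + 7/2, 16.5 + 0.573/2) = Inv-Gamma(8.80, 16.7865).
Mode = β/(α+1) = 16.7865/9.80 = 1.7129.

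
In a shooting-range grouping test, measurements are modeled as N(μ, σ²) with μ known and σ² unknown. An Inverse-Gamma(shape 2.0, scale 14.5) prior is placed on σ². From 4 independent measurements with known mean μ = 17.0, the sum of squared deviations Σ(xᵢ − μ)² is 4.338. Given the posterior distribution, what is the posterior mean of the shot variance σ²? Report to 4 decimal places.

With known mean μ and an Inverse-Gamma(α, β) prior on σ², the Normal likelihood is conjugate: posterior is Inv-Gamma(α + n/2, β + Σ(xᵢ−μ)²/2).
Posterior: Inv-Gamma(2.0 + 4/2, 14.5 + 4.338/2) = Inv-Gamma(4.00, 16.6690).
E[σ²|data] = β/(α−1) = 16.6690/3.00 = 5.5563.

5.5563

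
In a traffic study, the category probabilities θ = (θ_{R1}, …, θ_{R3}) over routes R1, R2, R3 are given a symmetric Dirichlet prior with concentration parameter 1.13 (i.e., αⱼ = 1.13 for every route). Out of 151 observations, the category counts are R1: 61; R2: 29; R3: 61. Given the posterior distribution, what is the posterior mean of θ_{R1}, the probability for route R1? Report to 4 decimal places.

The Dirichlet prior is conjugate to the Multinomial likelihood: each posterior αⱼ = prior αⱼ + observed count nⱼ.
Posterior concentration: (62.13, 30.13, 62.13), total = 154.39.
E[θ_{R1}|data] = α_{R1}/Σα = 62.13/154.39 = 0.4024.

0.4024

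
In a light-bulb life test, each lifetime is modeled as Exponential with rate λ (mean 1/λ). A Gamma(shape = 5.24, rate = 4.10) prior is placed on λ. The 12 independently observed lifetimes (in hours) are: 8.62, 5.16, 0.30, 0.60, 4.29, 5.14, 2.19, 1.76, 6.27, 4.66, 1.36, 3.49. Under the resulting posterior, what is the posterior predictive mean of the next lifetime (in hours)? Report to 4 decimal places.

With a Gamma(shape α, rate β) prior on the exponential rate λ, the posterior after n observations with total T = Σxᵢ is Gamma(α+n, β+T).
Sum of observations T = 43.84 hours; n = 12.
Posterior: Gamma(5.24+12, 4.10+43.84) = Gamma(17.24, 47.94).
The predictive distribution for the next observation is Lomax; its mean is β/(α−1) = 47.94/16.24 = 2.9520.

2.9520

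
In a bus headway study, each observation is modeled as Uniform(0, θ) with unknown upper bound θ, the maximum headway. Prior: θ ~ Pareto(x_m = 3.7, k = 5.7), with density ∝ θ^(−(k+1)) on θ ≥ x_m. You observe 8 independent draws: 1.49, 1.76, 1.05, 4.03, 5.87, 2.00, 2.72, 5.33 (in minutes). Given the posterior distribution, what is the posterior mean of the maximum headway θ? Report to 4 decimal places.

6.3322

A Pareto(scale x_m, shape k) prior on the upper bound θ of Uniform(0, θ) is conjugate: posterior is Pareto(max(x_m, max xᵢ), k + n).
Sample maximum = 5.87; prior scale x_m = 3.7 → posterior scale = max = 5.87.
Posterior shape = 5.7 + 8 = 13.7.
E[θ|data] = k·x_m/(k−1) = 13.7·5.87/12.7 = 6.3322.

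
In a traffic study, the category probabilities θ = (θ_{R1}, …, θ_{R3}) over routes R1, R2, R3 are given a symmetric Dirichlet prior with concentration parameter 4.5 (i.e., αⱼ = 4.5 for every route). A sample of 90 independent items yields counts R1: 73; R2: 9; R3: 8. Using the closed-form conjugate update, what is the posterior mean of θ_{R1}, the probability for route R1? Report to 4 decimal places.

0.7488

The Dirichlet prior is conjugate to the Multinomial likelihood: each posterior αⱼ = prior αⱼ + observed count nⱼ.
Posterior concentration: (77.5, 13.5, 12.5), total = 103.5.
E[θ_{R1}|data] = α_{R1}/Σα = 77.5/103.5 = 0.7488.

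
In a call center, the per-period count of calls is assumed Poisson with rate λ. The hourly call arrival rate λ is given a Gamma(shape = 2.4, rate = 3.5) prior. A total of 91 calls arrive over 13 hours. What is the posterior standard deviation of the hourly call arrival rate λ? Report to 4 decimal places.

With a Gamma(shape α, rate β) prior, the Poisson likelihood is conjugate: the posterior is Gamma(α + ΣXᵢ, β + n).
Posterior: Gamma(α+S, β+n) = Gamma(2.4+91, 3.5+13) = Gamma(93.4, 16.5).
SD = √α/β = √93.4/16.5 = 0.5857.

0.5857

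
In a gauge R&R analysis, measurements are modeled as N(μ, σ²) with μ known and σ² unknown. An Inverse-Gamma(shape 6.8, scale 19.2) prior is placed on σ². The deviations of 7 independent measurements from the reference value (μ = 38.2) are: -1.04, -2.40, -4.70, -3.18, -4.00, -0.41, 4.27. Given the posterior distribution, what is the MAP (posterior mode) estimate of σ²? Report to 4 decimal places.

With known mean μ and an Inverse-Gamma(α, β) prior on σ², the Normal likelihood is conjugate: posterior is Inv-Gamma(α + n/2, β + Σ(xᵢ−μ)²/2).
Σ(xᵢ−μ)² = (-1.04)² + (-2.40)² + (-4.70)² + (-3.18)² + (-4.00)² + (-0.41)² + (4.27)² = 73.4450.
Posterior: Inv-Gamma(6.8 + 7/2, 19.2 + 73.4450/2) = Inv-Gamma(10.30, 55.92250).
Mode = β/(α+1) = 55.92250/11.30 = 4.9489.

4.9489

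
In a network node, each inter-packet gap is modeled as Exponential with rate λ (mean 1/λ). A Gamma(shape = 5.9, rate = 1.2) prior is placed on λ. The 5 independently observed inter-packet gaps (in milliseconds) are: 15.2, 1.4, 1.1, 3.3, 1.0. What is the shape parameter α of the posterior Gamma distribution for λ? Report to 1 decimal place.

With a Gamma(shape α, rate β) prior on the exponential rate λ, the posterior after n observations with total T = Σxᵢ is Gamma(α+n, β+T).
Sum of observations T = 22.0 milliseconds; n = 5.
Posterior: Gamma(5.9+5, 1.2+22.0) = Gamma(10.9, 23.2).
Posterior α = 10.9.

10.9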